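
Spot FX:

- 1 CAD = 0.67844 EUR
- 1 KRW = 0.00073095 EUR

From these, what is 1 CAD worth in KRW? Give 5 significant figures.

CAD/KRW = 928.16

1 CAD × 0.67844 = 0.67844 EUR
0.67844 EUR ÷ 0.00073095 = 928.162 KRW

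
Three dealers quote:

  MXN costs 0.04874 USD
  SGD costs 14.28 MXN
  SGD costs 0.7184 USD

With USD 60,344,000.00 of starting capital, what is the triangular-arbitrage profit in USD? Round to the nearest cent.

Profitable loop is USD → MXN → SGD → USD:
USD 60,344,000.00 ÷ 0.04874 = MXN 1,238,079,606.07
MXN 1,238,079,606.07 ÷ 14.28 = SGD 86,700,252.53
SGD 86,700,252.53 × 0.7184 = USD 62,285,461.41
Profit = USD 62,285,461.41 − USD 60,344,000.00

Profit: USD 1,941,461.41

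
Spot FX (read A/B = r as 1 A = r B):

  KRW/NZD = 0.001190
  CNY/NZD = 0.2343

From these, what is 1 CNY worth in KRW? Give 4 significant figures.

CNY/KRW = 196.9

1 CNY × 0.2343 = 0.2343 NZD
0.2343 NZD ÷ 0.001190 = 196.891 KRW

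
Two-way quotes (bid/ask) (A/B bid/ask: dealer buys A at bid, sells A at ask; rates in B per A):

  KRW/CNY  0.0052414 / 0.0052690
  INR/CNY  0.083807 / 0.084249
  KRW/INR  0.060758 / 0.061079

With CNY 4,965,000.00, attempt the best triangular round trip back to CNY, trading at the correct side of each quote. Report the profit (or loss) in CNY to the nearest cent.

Best loop CNY → INR → KRW → CNY:
CNY 4,965,000.00 ÷ 0.084249 (buy INR at ask) = INR 58,932,450.24
INR 58,932,450.24 ÷ 0.061079 (buy KRW at ask) = KRW 964,856,174
KRW 964,856,174 × 0.0052414 (sell KRW at bid) = CNY 5,057,197.15

Net profit: CNY 92,197.15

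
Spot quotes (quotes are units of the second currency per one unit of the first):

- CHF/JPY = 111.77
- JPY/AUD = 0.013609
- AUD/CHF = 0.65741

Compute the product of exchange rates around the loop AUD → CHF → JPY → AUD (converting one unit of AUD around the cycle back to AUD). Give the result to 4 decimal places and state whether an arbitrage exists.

1.0000 (no arbitrage)

Around AUD → CHF → JPY → AUD: 1 × 0.65741 × 111.77 × 0.013609 = 0.999972
Product ≈ 1 (deviation 0.003%, within rounding noise).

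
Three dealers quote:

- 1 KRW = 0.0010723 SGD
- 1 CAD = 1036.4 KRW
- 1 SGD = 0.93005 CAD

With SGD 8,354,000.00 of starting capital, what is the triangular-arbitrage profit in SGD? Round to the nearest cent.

Profit: SGD 280,644.83

Profitable loop is SGD → CAD → KRW → SGD:
SGD 8,354,000.00 × 0.93005 = CAD 7,769,637.70
CAD 7,769,637.70 × 1036.4 = KRW 8,052,452,512
KRW 8,052,452,512 × 0.0010723 = SGD 8,634,644.83
Profit = SGD 8,634,644.83 − SGD 8,354,000.00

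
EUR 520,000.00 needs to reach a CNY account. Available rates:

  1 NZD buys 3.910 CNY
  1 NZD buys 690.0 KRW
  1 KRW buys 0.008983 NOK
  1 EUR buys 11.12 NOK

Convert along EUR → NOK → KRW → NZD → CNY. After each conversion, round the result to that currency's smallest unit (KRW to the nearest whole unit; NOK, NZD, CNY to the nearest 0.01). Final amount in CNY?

EUR 520,000.00 × 11.12 = NOK 5,782,400.00
NOK 5,782,400.00 ÷ 0.008983 = KRW 643,704,776
KRW 643,704,776 ÷ 690.0 = NZD 932,905.47
NZD 932,905.47 × 3.910 = CNY 3,647,660.39

CNY 3,647,660.39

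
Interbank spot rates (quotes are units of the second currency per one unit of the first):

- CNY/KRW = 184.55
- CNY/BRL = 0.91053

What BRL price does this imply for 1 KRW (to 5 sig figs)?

KRW/BRL = 0.0049338

1 KRW ÷ 184.55 = 0.00541859 CNY
0.00541859 CNY × 0.91053 = 0.00493378 BRL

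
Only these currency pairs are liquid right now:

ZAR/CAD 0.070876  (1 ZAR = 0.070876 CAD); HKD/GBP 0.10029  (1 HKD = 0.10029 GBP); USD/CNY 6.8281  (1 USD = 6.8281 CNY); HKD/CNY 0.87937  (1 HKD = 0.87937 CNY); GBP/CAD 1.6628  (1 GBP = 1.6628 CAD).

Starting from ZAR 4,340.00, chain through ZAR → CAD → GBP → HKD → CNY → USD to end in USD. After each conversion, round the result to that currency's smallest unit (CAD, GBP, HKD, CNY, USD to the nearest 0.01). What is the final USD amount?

ZAR 4,340.00 × 0.070876 = CAD 307.60
CAD 307.60 ÷ 1.6628 = GBP 184.99
GBP 184.99 ÷ 0.10029 = HKD 1,844.55
HKD 1,844.55 × 0.87937 = CNY 1,622.04
CNY 1,622.04 ÷ 6.8281 = USD 237.55

USD 237.55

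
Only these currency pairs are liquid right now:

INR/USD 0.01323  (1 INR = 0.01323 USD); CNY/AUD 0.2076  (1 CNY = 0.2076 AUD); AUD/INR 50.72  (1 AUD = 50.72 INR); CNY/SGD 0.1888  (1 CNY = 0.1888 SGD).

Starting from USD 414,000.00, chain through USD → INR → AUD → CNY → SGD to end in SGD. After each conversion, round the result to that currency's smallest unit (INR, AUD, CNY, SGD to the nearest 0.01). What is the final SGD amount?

SGD 561,094.35

USD 414,000.00 ÷ 0.01323 = INR 31,292,517.01
INR 31,292,517.01 ÷ 50.72 = AUD 616,966.03
AUD 616,966.03 ÷ 0.2076 = CNY 2,971,898.03
CNY 2,971,898.03 × 0.1888 = SGD 561,094.35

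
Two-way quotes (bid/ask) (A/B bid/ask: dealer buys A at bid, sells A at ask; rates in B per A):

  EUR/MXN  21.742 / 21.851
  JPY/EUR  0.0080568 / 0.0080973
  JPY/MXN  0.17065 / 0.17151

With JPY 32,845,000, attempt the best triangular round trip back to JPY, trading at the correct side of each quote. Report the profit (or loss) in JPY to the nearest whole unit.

Net profit: JPY 701,089

Best loop JPY → EUR → MXN → JPY:
JPY 32,845,000 × 0.0080568 (sell JPY at bid) = EUR 264,625.60
EUR 264,625.60 × 21.742 (sell EUR at bid) = MXN 5,753,489.71
MXN 5,753,489.71 ÷ 0.17151 (buy JPY at ask) = JPY 33,546,089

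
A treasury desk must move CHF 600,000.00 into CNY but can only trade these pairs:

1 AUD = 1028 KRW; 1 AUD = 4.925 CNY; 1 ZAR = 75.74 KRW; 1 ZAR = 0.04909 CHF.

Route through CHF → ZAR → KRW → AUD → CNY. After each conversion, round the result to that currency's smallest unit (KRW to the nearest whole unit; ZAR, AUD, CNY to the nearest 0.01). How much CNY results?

CNY 4,435,030.81

CHF 600,000.00 ÷ 0.04909 = ZAR 12,222,448.56
ZAR 12,222,448.56 × 75.74 = KRW 925,728,254
KRW 925,728,254 ÷ 1028 = AUD 900,513.87
AUD 900,513.87 × 4.925 = CNY 4,435,030.81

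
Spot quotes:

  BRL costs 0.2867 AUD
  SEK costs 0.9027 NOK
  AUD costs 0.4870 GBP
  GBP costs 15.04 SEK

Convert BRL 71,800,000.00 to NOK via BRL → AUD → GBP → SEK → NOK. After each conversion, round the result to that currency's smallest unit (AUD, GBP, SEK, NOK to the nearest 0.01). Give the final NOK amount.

BRL 71,800,000.00 × 0.2867 = AUD 20,585,060.00
AUD 20,585,060.00 × 0.4870 = GBP 10,024,924.22
GBP 10,024,924.22 × 15.04 = SEK 150,774,860.27
SEK 150,774,860.27 × 0.9027 = NOK 136,104,466.37

NOK 136,104,466.37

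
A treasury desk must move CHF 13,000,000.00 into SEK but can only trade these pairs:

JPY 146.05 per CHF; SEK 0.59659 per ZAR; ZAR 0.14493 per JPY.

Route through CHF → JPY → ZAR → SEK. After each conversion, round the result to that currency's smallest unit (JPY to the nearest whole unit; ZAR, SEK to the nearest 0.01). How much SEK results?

CHF 13,000,000.00 × 146.05 = JPY 1,898,650,000
JPY 1,898,650,000 × 0.14493 = ZAR 275,171,344.50
ZAR 275,171,344.50 × 0.59659 = SEK 164,164,472.42

SEK 164,164,472.42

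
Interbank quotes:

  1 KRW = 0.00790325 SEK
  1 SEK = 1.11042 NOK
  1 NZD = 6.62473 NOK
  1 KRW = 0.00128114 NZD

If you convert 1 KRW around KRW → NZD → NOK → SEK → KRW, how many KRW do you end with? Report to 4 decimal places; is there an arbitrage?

Around KRW → NZD → NOK → SEK → KRW: 1 × 0.00128114 × 6.62473 ÷ 1.11042 ÷ 0.00790325 = 0.967101
Product < 1; profitable direction is KRW → SEK → NOK → NZD → KRW.

0.9671 (arbitrage exists)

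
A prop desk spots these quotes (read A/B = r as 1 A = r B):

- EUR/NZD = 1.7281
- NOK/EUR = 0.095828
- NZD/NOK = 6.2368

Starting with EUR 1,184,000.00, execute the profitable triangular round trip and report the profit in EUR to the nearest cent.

Profitable loop is EUR → NZD → NOK → EUR:
EUR 1,184,000.00 × 1.7281 = NZD 2,046,070.40
NZD 2,046,070.40 × 6.2368 = NOK 12,760,931.87
NOK 12,760,931.87 × 0.095828 = EUR 1,222,854.58
Profit = EUR 1,222,854.58 − EUR 1,184,000.00

Profit: EUR 38,854.58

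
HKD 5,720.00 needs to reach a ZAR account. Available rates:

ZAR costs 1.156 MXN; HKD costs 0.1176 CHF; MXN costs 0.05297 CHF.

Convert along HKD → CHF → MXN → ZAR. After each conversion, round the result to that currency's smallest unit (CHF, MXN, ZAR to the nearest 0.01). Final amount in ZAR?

HKD 5,720.00 × 0.1176 = CHF 672.67
CHF 672.67 ÷ 0.05297 = MXN 12,699.07
MXN 12,699.07 ÷ 1.156 = ZAR 10,985.35

ZAR 10,985.35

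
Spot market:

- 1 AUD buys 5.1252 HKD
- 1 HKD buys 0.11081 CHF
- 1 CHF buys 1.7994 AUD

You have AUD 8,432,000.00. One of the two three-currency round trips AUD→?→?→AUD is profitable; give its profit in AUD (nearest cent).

Profitable loop is AUD → HKD → CHF → AUD:
AUD 8,432,000.00 × 5.1252 = HKD 43,215,686.40
HKD 43,215,686.40 × 0.11081 = CHF 4,788,730.21
CHF 4,788,730.21 × 1.7994 = AUD 8,616,841.14
Profit = AUD 8,616,841.14 − AUD 8,432,000.00

Profit: AUD 184,841.14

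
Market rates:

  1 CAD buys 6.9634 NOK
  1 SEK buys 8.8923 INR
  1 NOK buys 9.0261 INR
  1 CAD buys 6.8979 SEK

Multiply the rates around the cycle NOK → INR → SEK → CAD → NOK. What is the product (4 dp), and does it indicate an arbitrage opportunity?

Around NOK → INR → SEK → CAD → NOK: 1 × 9.0261 ÷ 8.8923 ÷ 6.8979 × 6.9634 = 1.024685
Product > 1; profitable direction is NOK → INR → SEK → CAD → NOK.

1.0247 (arbitrage exists)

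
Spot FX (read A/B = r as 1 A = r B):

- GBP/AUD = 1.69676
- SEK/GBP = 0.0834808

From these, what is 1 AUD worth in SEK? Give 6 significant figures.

1 AUD ÷ 1.69676 = 0.589359 GBP
0.589359 GBP ÷ 0.0834808 = 7.05981 SEK

AUD/SEK = 7.05981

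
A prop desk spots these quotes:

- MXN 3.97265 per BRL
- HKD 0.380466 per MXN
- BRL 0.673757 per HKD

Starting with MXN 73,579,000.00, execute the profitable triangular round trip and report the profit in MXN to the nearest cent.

Profit: MXN 1,350,585.18

Profitable loop is MXN → HKD → BRL → MXN:
MXN 73,579,000.00 × 0.380466 = HKD 27,994,307.81
HKD 27,994,307.81 × 0.673757 = BRL 18,861,360.85
BRL 18,861,360.85 × 3.97265 = MXN 74,929,585.18
Profit = MXN 74,929,585.18 − MXN 73,579,000.00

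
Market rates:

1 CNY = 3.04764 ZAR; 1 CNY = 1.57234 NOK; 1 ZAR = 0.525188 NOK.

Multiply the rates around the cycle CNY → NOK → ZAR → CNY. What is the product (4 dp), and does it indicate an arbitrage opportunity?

Around CNY → NOK → ZAR → CNY: 1 × 1.57234 ÷ 0.525188 ÷ 3.04764 = 0.982354
Product < 1; profitable direction is CNY → ZAR → NOK → CNY.

0.9824 (arbitrage exists)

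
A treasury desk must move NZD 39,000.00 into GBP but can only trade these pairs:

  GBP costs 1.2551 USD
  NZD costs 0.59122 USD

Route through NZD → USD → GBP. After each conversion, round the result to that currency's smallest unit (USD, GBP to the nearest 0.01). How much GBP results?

GBP 18,371.11

NZD 39,000.00 × 0.59122 = USD 23,057.58
USD 23,057.58 ÷ 1.2551 = GBP 18,371.11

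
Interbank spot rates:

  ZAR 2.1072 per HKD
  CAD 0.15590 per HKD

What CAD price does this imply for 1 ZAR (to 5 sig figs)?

1 ZAR ÷ 2.1072 = 0.474563 HKD
0.474563 HKD × 0.15590 = 0.0739844 CAD

ZAR/CAD = 0.073984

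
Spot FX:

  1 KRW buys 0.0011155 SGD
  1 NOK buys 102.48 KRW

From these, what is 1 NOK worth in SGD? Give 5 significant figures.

NOK/SGD = 0.11432

1 NOK × 102.48 = 102.48 KRW
102.48 KRW × 0.0011155 = 0.114316 SGD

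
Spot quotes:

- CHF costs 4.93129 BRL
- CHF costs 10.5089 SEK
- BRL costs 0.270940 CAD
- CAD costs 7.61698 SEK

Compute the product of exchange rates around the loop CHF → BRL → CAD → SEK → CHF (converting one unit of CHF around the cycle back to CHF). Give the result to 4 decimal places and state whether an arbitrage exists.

Around CHF → BRL → CAD → SEK → CHF: 1 × 4.93129 × 0.270940 × 7.61698 ÷ 10.5089 = 0.968410
Product < 1; profitable direction is CHF → SEK → CAD → BRL → CHF.

0.9684 (arbitrage exists)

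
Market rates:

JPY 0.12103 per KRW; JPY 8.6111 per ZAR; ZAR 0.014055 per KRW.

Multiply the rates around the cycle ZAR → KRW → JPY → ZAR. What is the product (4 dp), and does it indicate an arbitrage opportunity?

Around ZAR → KRW → JPY → ZAR: 1 ÷ 0.014055 × 0.12103 ÷ 8.6111 = 1.000008
Product ≈ 1 (deviation 0.001%, within rounding noise).

1.0000 (no arbitrage)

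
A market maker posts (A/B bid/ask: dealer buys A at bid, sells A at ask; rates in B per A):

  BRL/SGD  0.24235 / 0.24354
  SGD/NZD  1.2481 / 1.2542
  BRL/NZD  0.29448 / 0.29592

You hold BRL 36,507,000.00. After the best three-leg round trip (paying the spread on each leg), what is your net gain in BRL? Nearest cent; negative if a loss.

Net profit: BRL 808,927.00

Best loop BRL → SGD → NZD → BRL:
BRL 36,507,000.00 × 0.24235 (sell BRL at bid) = SGD 8,847,471.45
SGD 8,847,471.45 × 1.2481 (sell SGD at bid) = NZD 11,042,529.12
NZD 11,042,529.12 ÷ 0.29592 (buy BRL at ask) = BRL 37,315,927.00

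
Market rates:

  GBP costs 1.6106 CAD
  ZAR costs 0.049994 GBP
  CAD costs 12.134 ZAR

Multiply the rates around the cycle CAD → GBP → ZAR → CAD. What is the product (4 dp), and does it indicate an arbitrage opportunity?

1.0235 (arbitrage exists)

Around CAD → GBP → ZAR → CAD: 1 ÷ 1.6106 ÷ 0.049994 ÷ 12.134 = 1.023506
Product > 1; profitable direction is CAD → GBP → ZAR → CAD.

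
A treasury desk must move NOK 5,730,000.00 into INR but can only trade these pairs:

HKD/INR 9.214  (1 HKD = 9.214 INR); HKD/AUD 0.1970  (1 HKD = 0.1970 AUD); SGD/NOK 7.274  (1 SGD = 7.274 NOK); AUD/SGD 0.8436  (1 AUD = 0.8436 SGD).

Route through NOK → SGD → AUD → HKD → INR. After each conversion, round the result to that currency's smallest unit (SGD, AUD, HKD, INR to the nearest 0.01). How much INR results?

NOK 5,730,000.00 ÷ 7.274 = SGD 787,737.15
SGD 787,737.15 ÷ 0.8436 = AUD 933,780.41
AUD 933,780.41 ÷ 0.1970 = HKD 4,740,002.08
HKD 4,740,002.08 × 9.214 = INR 43,674,379.17

INR 43,674,379.17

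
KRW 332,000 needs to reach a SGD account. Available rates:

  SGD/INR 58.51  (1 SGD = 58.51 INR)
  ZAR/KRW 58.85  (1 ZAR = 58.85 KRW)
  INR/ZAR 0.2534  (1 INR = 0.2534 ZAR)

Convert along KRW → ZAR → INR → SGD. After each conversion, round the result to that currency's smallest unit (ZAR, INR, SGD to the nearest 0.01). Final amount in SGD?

KRW 332,000 ÷ 58.85 = ZAR 5,641.46
ZAR 5,641.46 ÷ 0.2534 = INR 22,263.06
INR 22,263.06 ÷ 58.51 = SGD 380.50

SGD 380.50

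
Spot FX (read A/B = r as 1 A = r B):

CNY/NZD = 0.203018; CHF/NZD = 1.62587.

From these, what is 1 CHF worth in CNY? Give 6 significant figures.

CHF/CNY = 8.00850

1 CHF × 1.62587 = 1.62587 NZD
1.62587 NZD ÷ 0.203018 = 8.0085 CNY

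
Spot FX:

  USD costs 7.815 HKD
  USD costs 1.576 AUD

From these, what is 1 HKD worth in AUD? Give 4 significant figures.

1 HKD ÷ 7.815 = 0.127959 USD
0.127959 USD × 1.576 = 0.201663 AUD

HKD/AUD = 0.2017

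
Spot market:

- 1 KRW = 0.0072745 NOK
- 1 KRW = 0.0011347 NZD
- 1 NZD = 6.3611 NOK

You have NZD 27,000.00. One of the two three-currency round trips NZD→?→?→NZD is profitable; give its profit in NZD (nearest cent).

Profit: NZD 211.57

Profitable loop is NZD → KRW → NOK → NZD:
NZD 27,000.00 ÷ 0.0011347 = KRW 23,794,836
KRW 23,794,836 × 0.0072745 = NOK 173,095.53
NOK 173,095.53 ÷ 6.3611 = NZD 27,211.57
Profit = NZD 27,211.57 − NZD 27,000.00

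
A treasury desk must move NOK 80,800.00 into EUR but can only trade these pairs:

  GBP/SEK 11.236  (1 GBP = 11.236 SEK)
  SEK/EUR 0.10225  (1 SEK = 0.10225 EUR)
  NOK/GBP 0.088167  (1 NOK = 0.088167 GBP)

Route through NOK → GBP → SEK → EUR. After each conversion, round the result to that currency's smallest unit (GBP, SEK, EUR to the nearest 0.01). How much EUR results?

EUR 8,184.50

NOK 80,800.00 × 0.088167 = GBP 7,123.89
GBP 7,123.89 × 11.236 = SEK 80,044.03
SEK 80,044.03 × 0.10225 = EUR 8,184.50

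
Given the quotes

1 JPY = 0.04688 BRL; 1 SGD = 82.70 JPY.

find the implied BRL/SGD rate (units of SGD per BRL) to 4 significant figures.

1 BRL ÷ 0.04688 = 21.3311 JPY
21.3311 JPY ÷ 82.70 = 0.257933 SGD

BRL/SGD = 0.2579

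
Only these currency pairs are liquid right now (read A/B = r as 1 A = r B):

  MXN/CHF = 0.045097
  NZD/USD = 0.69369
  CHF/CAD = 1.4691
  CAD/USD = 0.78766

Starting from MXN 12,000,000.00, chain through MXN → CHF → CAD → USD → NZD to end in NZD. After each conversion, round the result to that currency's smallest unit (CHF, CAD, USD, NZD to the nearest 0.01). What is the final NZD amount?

MXN 12,000,000.00 × 0.045097 = CHF 541,164.00
CHF 541,164.00 × 1.4691 = CAD 795,024.03
CAD 795,024.03 × 0.78766 = USD 626,208.63
USD 626,208.63 ÷ 0.69369 = NZD 902,721.14

NZD 902,721.14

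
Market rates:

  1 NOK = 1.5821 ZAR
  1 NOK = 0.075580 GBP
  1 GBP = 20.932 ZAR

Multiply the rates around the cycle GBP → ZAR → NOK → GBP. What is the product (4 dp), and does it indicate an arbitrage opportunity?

Around GBP → ZAR → NOK → GBP: 1 × 20.932 ÷ 1.5821 × 0.075580 = 0.999962
Product ≈ 1 (deviation 0.004%, within rounding noise).

1.0000 (no arbitrage)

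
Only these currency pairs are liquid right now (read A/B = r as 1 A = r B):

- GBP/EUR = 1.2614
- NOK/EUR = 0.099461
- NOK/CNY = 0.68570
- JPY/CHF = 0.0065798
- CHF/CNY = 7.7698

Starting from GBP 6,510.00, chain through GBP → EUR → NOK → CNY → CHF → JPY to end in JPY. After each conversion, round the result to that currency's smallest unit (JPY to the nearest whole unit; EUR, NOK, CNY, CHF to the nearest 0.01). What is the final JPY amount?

JPY 1,107,370

GBP 6,510.00 × 1.2614 = EUR 8,211.71
EUR 8,211.71 ÷ 0.099461 = NOK 82,562.11
NOK 82,562.11 × 0.68570 = CNY 56,612.84
CNY 56,612.84 ÷ 7.7698 = CHF 7,286.27
CHF 7,286.27 ÷ 0.0065798 = JPY 1,107,370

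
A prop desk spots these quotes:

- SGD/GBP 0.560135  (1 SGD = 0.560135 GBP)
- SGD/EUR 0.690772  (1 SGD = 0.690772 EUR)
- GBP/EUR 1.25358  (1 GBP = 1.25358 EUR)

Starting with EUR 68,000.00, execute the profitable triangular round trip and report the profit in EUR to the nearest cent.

Profitable loop is EUR → SGD → GBP → EUR:
EUR 68,000.00 ÷ 0.690772 = SGD 98,440.59
SGD 98,440.59 × 0.560135 = GBP 55,140.02
GBP 55,140.02 × 1.25358 = EUR 69,122.42
Profit = EUR 69,122.42 − EUR 68,000.00

Profit: EUR 1,122.42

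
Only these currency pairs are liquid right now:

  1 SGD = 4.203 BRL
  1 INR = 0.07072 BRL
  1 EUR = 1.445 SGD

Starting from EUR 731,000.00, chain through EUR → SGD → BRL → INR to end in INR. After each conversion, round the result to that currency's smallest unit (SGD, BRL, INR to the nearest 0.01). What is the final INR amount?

EUR 731,000.00 × 1.445 = SGD 1,056,295.00
SGD 1,056,295.00 × 4.203 = BRL 4,439,607.89
BRL 4,439,607.89 ÷ 0.07072 = INR 62,777,260.89

INR 62,777,260.89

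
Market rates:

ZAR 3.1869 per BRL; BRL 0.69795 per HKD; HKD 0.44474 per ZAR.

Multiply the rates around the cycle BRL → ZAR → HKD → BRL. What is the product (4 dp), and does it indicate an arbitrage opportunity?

Around BRL → ZAR → HKD → BRL: 1 × 3.1869 × 0.44474 × 0.69795 = 0.989234
Product < 1; profitable direction is BRL → HKD → ZAR → BRL.

0.9892 (arbitrage exists)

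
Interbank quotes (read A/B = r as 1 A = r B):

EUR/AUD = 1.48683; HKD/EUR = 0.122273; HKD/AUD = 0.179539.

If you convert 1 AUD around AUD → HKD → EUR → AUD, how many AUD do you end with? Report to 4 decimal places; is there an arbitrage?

Around AUD → HKD → EUR → AUD: 1 ÷ 0.179539 × 0.122273 × 1.48683 = 1.012589
Product > 1; profitable direction is AUD → HKD → EUR → AUD.

1.0126 (arbitrage exists)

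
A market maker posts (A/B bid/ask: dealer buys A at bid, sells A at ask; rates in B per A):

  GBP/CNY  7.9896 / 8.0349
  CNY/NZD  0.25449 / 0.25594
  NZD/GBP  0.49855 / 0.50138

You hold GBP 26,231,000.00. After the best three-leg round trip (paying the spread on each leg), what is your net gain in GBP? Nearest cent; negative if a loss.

Best loop GBP → CNY → NZD → GBP:
GBP 26,231,000.00 × 7.9896 (sell GBP at bid) = CNY 209,575,197.60
CNY 209,575,197.60 × 0.25449 (sell CNY at bid) = NZD 53,334,792.04
NZD 53,334,792.04 × 0.49855 (sell NZD at bid) = GBP 26,590,060.57

Net profit: GBP 359,060.57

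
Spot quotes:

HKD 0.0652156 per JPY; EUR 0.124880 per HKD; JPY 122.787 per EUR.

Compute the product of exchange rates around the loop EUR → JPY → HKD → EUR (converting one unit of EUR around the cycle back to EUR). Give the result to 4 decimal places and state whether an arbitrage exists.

1.0000 (no arbitrage)

Around EUR → JPY → HKD → EUR: 1 × 122.787 × 0.0652156 × 0.124880 = 0.999993
Product ≈ 1 (deviation 0.001%, within rounding noise).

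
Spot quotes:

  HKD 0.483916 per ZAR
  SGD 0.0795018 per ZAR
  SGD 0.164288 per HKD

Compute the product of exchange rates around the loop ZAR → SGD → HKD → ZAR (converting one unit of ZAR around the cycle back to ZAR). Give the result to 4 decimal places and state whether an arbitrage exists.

Around ZAR → SGD → HKD → ZAR: 1 × 0.0795018 ÷ 0.164288 ÷ 0.483916 = 1.000003
Product ≈ 1 (deviation 0.000%, within rounding noise).

1.0000 (no arbitrage)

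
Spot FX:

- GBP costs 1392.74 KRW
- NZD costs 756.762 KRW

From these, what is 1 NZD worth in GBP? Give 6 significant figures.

1 NZD × 756.762 = 756.762 KRW
756.762 KRW ÷ 1392.74 = 0.543362 GBP

NZD/GBP = 0.543362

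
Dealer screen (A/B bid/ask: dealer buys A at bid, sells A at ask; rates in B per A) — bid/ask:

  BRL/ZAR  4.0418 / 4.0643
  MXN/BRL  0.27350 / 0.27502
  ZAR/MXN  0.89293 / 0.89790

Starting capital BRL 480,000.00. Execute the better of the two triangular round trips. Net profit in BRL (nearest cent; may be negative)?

Net result: BRL -1,740.91 (no profitable arbitrage after spreads)

Best loop BRL → MXN → ZAR → BRL:
BRL 480,000.00 ÷ 0.27502 (buy MXN at ask) = MXN 1,745,327.61
MXN 1,745,327.61 ÷ 0.89790 (buy ZAR at ask) = ZAR 1,943,788.41
ZAR 1,943,788.41 ÷ 4.0643 (buy BRL at ask) = BRL 478,259.09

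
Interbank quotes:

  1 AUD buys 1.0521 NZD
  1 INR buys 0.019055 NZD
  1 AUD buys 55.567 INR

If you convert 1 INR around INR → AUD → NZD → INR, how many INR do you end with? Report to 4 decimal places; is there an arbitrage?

Around INR → AUD → NZD → INR: 1 ÷ 55.567 × 1.0521 ÷ 0.019055 = 0.993645
Product < 1; profitable direction is INR → NZD → AUD → INR.

0.9936 (arbitrage exists)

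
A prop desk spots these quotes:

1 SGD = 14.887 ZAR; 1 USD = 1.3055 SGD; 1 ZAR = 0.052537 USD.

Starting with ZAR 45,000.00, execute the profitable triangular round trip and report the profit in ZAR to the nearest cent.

Profit: ZAR 947.50

Profitable loop is ZAR → USD → SGD → ZAR:
ZAR 45,000.00 × 0.052537 = USD 2,364.16
USD 2,364.16 × 1.3055 = SGD 3,086.42
SGD 3,086.42 × 14.887 = ZAR 45,947.50
Profit = ZAR 45,947.50 − ZAR 45,000.00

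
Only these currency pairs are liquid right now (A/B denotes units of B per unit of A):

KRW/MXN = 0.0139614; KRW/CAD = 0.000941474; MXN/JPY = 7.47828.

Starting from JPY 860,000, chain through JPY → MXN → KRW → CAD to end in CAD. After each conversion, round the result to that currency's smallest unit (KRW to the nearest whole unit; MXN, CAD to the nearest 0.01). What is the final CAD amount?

CAD 7,754.90

JPY 860,000 ÷ 7.47828 = MXN 114,999.71
MXN 114,999.71 ÷ 0.0139614 = KRW 8,236,976
KRW 8,236,976 × 0.000941474 = CAD 7,754.90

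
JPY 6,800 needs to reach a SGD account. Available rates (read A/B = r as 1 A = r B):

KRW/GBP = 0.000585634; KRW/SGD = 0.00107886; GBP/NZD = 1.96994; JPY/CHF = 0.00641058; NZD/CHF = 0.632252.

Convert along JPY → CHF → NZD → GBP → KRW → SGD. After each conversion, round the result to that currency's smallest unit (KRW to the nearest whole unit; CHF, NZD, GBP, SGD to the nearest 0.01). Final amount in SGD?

SGD 64.48

JPY 6,800 × 0.00641058 = CHF 43.59
CHF 43.59 ÷ 0.632252 = NZD 68.94
NZD 68.94 ÷ 1.96994 = GBP 35.00
GBP 35.00 ÷ 0.000585634 = KRW 59,764
KRW 59,764 × 0.00107886 = SGD 64.48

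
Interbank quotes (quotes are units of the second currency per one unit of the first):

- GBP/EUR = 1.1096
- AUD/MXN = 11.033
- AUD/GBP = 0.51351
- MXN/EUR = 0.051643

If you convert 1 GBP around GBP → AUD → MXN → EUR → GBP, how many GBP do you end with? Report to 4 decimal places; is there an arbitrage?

Around GBP → AUD → MXN → EUR → GBP: 1 ÷ 0.51351 × 11.033 × 0.051643 ÷ 1.1096 = 0.999976
Product ≈ 1 (deviation 0.002%, within rounding noise).

1.0000 (no arbitrage)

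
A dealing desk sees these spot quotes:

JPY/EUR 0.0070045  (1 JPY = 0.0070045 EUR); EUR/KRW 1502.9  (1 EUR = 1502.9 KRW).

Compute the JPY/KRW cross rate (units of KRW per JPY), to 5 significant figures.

1 JPY × 0.0070045 = 0.0070045 EUR
0.0070045 EUR × 1502.9 = 10.5271 KRW

JPY/KRW = 10.527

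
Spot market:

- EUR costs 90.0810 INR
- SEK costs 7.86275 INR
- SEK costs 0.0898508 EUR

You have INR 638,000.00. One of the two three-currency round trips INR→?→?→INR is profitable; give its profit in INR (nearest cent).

Profitable loop is INR → SEK → EUR → INR:
INR 638,000.00 ÷ 7.86275 = SEK 81,142.09
SEK 81,142.09 × 0.0898508 = EUR 7,290.68
EUR 7,290.68 × 90.0810 = INR 656,751.93
Profit = INR 656,751.93 − INR 638,000.00

Profit: INR 18,751.93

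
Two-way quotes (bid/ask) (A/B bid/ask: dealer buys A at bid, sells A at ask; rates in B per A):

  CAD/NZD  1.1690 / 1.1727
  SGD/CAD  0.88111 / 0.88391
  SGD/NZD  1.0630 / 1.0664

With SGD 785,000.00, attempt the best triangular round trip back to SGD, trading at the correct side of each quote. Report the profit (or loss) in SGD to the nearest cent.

Net profit: SGD 20,022.37

Best loop SGD → NZD → CAD → SGD:
SGD 785,000.00 × 1.0630 (sell SGD at bid) = NZD 834,455.00
NZD 834,455.00 ÷ 1.1727 (buy CAD at ask) = CAD 711,567.32
CAD 711,567.32 ÷ 0.88391 (buy SGD at ask) = SGD 805,022.37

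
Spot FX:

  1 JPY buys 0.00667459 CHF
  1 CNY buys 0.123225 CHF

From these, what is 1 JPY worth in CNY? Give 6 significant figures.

1 JPY × 0.00667459 = 0.00667459 CHF
0.00667459 CHF ÷ 0.123225 = 0.0541659 CNY

JPY/CNY = 0.0541659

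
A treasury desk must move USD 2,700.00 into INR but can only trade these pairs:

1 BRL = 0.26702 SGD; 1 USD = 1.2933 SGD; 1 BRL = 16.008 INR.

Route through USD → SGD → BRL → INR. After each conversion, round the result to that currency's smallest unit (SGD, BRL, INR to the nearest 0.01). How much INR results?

INR 209,342.06

USD 2,700.00 × 1.2933 = SGD 3,491.91
SGD 3,491.91 ÷ 0.26702 = BRL 13,077.34
BRL 13,077.34 × 16.008 = INR 209,342.06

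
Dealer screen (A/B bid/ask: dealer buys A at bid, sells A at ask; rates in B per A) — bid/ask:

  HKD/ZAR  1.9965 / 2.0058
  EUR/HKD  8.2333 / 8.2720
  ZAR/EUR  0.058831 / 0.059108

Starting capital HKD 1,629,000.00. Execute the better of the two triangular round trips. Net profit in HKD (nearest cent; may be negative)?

Net profit: HKD 32,026.90

Best loop HKD → EUR → ZAR → HKD:
HKD 1,629,000.00 ÷ 8.2720 (buy EUR at ask) = EUR 196,929.40
EUR 196,929.40 ÷ 0.059108 (buy ZAR at ask) = ZAR 3,331,687.76
ZAR 3,331,687.76 ÷ 2.0058 (buy HKD at ask) = HKD 1,661,026.90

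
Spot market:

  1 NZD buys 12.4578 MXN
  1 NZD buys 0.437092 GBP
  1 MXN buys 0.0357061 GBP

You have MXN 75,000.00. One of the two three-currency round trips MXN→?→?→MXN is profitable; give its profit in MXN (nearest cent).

Profit: MXN 1,325.94

Profitable loop is MXN → GBP → NZD → MXN:
MXN 75,000.00 × 0.0357061 = GBP 2,677.96
GBP 2,677.96 ÷ 0.437092 = NZD 6,126.76
NZD 6,126.76 × 12.4578 = MXN 76,325.94
Profit = MXN 76,325.94 − MXN 75,000.00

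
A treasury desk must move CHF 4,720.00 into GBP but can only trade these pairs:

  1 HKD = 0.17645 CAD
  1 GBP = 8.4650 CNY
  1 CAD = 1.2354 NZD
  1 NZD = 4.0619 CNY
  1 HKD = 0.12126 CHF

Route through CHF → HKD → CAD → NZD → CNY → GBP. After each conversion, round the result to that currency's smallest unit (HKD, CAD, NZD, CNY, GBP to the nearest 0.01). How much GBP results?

GBP 4,071.52

CHF 4,720.00 ÷ 0.12126 = HKD 38,924.62
HKD 38,924.62 × 0.17645 = CAD 6,868.25
CAD 6,868.25 × 1.2354 = NZD 8,485.04
NZD 8,485.04 × 4.0619 = CNY 34,465.38
CNY 34,465.38 ÷ 8.4650 = GBP 4,071.52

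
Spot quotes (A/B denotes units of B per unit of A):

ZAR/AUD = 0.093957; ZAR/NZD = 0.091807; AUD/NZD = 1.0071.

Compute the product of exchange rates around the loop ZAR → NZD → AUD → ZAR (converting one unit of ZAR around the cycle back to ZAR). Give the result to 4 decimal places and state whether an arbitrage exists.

Around ZAR → NZD → AUD → ZAR: 1 × 0.091807 ÷ 1.0071 ÷ 0.093957 = 0.970229
Product < 1; profitable direction is ZAR → AUD → NZD → ZAR.

0.9702 (arbitrage exists)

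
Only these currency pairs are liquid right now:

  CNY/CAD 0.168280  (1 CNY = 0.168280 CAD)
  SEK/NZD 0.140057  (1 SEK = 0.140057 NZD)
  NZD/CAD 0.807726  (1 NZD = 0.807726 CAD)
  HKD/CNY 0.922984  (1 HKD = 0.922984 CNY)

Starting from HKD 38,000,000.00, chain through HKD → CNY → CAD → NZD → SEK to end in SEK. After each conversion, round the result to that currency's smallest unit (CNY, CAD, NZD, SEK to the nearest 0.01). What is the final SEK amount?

SEK 52,172,469.14

HKD 38,000,000.00 × 0.922984 = CNY 35,073,392.00
CNY 35,073,392.00 × 0.168280 = CAD 5,902,150.41
CAD 5,902,150.41 ÷ 0.807726 = NZD 7,307,119.51
NZD 7,307,119.51 ÷ 0.140057 = SEK 52,172,469.14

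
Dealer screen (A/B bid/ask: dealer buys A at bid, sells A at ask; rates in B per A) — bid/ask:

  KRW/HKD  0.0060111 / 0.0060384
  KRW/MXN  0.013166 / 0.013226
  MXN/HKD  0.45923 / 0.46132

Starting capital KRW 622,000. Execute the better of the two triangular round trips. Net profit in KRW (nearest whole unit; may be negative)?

Net profit: KRW 806

Best loop KRW → MXN → HKD → KRW:
KRW 622,000 × 0.013166 (sell KRW at bid) = MXN 8,189.25
MXN 8,189.25 × 0.45923 (sell MXN at bid) = HKD 3,760.75
HKD 3,760.75 ÷ 0.0060384 (buy KRW at ask) = KRW 622,806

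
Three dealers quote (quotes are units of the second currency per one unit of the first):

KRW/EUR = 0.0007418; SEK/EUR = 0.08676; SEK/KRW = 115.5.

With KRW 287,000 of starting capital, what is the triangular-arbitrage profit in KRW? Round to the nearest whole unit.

Profit: KRW 3,625

Profitable loop is KRW → SEK → EUR → KRW:
KRW 287,000 ÷ 115.5 = SEK 2,484.85
SEK 2,484.85 × 0.08676 = EUR 215.59
EUR 215.59 ÷ 0.0007418 = KRW 290,625
Profit = KRW 290,625 − KRW 287,000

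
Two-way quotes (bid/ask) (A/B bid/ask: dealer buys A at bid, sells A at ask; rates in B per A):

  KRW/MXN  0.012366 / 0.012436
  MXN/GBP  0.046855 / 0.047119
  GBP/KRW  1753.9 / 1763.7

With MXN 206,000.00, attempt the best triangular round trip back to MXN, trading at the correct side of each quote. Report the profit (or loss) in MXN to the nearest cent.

Net profit: MXN 3,342.42

Best loop MXN → GBP → KRW → MXN:
MXN 206,000.00 × 0.046855 (sell MXN at bid) = GBP 9,652.13
GBP 9,652.13 × 1753.9 (sell GBP at bid) = KRW 16,928,871
KRW 16,928,871 × 0.012366 (sell KRW at bid) = MXN 209,342.42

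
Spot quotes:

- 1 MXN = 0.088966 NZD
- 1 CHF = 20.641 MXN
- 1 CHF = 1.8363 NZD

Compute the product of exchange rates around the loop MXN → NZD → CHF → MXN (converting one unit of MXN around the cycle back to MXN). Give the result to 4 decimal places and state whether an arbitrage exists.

Around MXN → NZD → CHF → MXN: 1 × 0.088966 ÷ 1.8363 × 20.641 = 1.000026
Product ≈ 1 (deviation 0.003%, within rounding noise).

1.0000 (no arbitrage)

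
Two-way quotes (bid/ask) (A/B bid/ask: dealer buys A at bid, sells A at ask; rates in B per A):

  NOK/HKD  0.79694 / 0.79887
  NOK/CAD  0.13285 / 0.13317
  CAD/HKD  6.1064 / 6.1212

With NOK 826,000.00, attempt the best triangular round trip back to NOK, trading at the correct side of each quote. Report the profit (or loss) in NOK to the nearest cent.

Net profit: NOK 12,785.17

Best loop NOK → CAD → HKD → NOK:
NOK 826,000.00 × 0.13285 (sell NOK at bid) = CAD 109,734.10
CAD 109,734.10 × 6.1064 (sell CAD at bid) = HKD 670,080.31
HKD 670,080.31 ÷ 0.79887 (buy NOK at ask) = NOK 838,785.17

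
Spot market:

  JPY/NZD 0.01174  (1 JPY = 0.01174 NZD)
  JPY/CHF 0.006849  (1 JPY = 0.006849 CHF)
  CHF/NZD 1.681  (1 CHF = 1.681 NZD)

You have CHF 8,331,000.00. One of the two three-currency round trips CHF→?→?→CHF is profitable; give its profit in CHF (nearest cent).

Profitable loop is CHF → JPY → NZD → CHF:
CHF 8,331,000.00 ÷ 0.006849 = JPY 1,216,381,954
JPY 1,216,381,954 × 0.01174 = NZD 14,280,324.13
NZD 14,280,324.13 ÷ 1.681 = CHF 8,495,136.31
Profit = CHF 8,495,136.31 − CHF 8,331,000.00

Profit: CHF 164,136.31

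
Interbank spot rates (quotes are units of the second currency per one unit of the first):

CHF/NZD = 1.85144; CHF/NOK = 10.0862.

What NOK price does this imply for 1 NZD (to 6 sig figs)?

NZD/NOK = 5.44776

1 NZD ÷ 1.85144 = 0.54012 CHF
0.54012 CHF × 10.0862 = 5.44776 NOK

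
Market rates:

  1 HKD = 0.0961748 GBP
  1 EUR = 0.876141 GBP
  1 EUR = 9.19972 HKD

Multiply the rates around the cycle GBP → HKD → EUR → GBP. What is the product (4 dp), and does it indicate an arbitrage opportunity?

Around GBP → HKD → EUR → GBP: 1 ÷ 0.0961748 ÷ 9.19972 × 0.876141 = 0.990235
Product < 1; profitable direction is GBP → EUR → HKD → GBP.

0.9902 (arbitrage exists)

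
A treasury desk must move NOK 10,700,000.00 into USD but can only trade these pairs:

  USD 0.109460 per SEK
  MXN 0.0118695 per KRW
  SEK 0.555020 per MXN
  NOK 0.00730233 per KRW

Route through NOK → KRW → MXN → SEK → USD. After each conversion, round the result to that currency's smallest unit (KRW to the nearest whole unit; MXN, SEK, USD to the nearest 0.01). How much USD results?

USD 1,056,619.99

NOK 10,700,000.00 ÷ 0.00730233 = KRW 1,465,285,738
KRW 1,465,285,738 × 0.0118695 = MXN 17,392,209.07
MXN 17,392,209.07 × 0.555020 = SEK 9,653,023.88
SEK 9,653,023.88 × 0.109460 = USD 1,056,619.99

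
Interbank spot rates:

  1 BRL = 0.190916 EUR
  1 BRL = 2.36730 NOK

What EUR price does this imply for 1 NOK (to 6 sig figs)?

NOK/EUR = 0.0806472

1 NOK ÷ 2.36730 = 0.422422 BRL
0.422422 BRL × 0.190916 = 0.0806472 EUR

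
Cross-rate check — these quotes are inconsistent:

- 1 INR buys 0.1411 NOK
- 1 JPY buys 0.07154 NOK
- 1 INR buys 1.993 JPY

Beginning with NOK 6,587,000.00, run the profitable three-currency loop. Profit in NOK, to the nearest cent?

Profitable loop is NOK → INR → JPY → NOK:
NOK 6,587,000.00 ÷ 0.1411 = INR 46,683,203.40
INR 46,683,203.40 × 1.993 = JPY 93,039,624
JPY 93,039,624 × 0.07154 = NOK 6,656,054.73
Profit = NOK 6,656,054.73 − NOK 6,587,000.00

Profit: NOK 69,054.73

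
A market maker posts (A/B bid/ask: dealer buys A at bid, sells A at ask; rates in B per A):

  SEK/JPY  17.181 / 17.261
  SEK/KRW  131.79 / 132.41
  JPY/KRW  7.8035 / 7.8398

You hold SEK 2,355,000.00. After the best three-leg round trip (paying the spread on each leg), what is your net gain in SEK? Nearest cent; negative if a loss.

Best loop SEK → JPY → KRW → SEK:
SEK 2,355,000.00 × 17.181 (sell SEK at bid) = JPY 40,461,255
JPY 40,461,255 × 7.8035 (sell JPY at bid) = KRW 315,739,403
KRW 315,739,403 ÷ 132.41 (buy SEK at ask) = SEK 2,384,558.59

Net profit: SEK 29,558.59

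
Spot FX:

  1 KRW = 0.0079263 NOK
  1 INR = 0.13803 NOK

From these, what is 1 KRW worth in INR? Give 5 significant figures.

KRW/INR = 0.057424

1 KRW × 0.0079263 = 0.0079263 NOK
0.0079263 NOK ÷ 0.13803 = 0.0574245 INR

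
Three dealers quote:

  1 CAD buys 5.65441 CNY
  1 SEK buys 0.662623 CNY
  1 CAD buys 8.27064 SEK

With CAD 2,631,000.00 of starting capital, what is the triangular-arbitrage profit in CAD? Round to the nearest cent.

Profitable loop is CAD → CNY → SEK → CAD:
CAD 2,631,000.00 × 5.65441 = CNY 14,876,752.71
CNY 14,876,752.71 ÷ 0.662623 = SEK 22,451,307.47
SEK 22,451,307.47 ÷ 8.27064 = CAD 2,714,579.22
Profit = CAD 2,714,579.22 − CAD 2,631,000.00

Profit: CAD 83,579.22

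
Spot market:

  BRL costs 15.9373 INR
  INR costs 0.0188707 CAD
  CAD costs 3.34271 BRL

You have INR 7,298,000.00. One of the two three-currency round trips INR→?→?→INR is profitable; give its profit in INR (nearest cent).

Profitable loop is INR → CAD → BRL → INR:
INR 7,298,000.00 × 0.0188707 = CAD 137,718.37
CAD 137,718.37 × 3.34271 = BRL 460,352.57
BRL 460,352.57 × 15.9373 = INR 7,336,776.98
Profit = INR 7,336,776.98 − INR 7,298,000.00

Profit: INR 38,776.98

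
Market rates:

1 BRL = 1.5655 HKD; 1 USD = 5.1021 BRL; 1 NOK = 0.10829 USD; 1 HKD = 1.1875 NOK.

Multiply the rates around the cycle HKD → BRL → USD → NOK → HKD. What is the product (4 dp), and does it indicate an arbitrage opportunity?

0.9736 (arbitrage exists)

Around HKD → BRL → USD → NOK → HKD: 1 ÷ 1.5655 ÷ 5.1021 ÷ 0.10829 ÷ 1.1875 = 0.973590
Product < 1; profitable direction is HKD → NOK → USD → BRL → HKD.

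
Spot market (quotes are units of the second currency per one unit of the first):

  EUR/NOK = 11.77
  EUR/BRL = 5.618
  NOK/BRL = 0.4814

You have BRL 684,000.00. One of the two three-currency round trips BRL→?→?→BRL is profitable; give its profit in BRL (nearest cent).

Profit: BRL 5,853.57

Profitable loop is BRL → EUR → NOK → BRL:
BRL 684,000.00 ÷ 5.618 = EUR 121,751.51
EUR 121,751.51 × 11.77 = NOK 1,433,015.31
NOK 1,433,015.31 × 0.4814 = BRL 689,853.57
Profit = BRL 689,853.57 − BRL 684,000.00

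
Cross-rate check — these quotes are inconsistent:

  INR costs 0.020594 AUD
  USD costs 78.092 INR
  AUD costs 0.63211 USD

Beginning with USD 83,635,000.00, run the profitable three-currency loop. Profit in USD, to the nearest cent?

Profit: USD 1,386,346.01

Profitable loop is USD → INR → AUD → USD:
USD 83,635,000.00 × 78.092 = INR 6,531,224,420.00
INR 6,531,224,420.00 × 0.020594 = AUD 134,504,035.71
AUD 134,504,035.71 × 0.63211 = USD 85,021,346.01
Profit = USD 85,021,346.01 − USD 83,635,000.00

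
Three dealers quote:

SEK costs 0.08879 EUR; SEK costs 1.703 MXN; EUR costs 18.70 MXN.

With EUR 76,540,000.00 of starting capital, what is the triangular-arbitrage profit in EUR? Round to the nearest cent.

Profit: EUR 1,965,022.67

Profitable loop is EUR → SEK → MXN → EUR:
EUR 76,540,000.00 ÷ 0.08879 = SEK 862,034,012.84
SEK 862,034,012.84 × 1.703 = MXN 1,468,043,923.87
MXN 1,468,043,923.87 ÷ 18.70 = EUR 78,505,022.67
Profit = EUR 78,505,022.67 − EUR 76,540,000.00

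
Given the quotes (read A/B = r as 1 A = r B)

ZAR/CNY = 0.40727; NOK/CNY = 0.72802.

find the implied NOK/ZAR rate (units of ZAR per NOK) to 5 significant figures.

1 NOK × 0.72802 = 0.72802 CNY
0.72802 CNY ÷ 0.40727 = 1.78756 ZAR

NOK/ZAR = 1.7876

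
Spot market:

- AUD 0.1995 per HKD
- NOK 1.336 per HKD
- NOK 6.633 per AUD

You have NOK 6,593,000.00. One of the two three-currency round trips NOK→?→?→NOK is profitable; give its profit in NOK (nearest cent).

Profitable loop is NOK → AUD → HKD → NOK:
NOK 6,593,000.00 ÷ 6.633 = AUD 993,969.55
AUD 993,969.55 ÷ 0.1995 = HKD 4,982,303.49
HKD 4,982,303.49 × 1.336 = NOK 6,656,357.46
Profit = NOK 6,656,357.46 − NOK 6,593,000.00

Profit: NOK 63,357.46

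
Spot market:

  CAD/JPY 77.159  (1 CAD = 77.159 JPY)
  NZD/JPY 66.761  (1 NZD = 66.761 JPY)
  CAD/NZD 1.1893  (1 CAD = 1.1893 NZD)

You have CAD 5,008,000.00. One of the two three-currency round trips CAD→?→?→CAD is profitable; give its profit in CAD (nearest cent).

Profitable loop is CAD → NZD → JPY → CAD:
CAD 5,008,000.00 × 1.1893 = NZD 5,956,014.40
NZD 5,956,014.40 × 66.761 = JPY 397,629,477
JPY 397,629,477 ÷ 77.159 = CAD 5,153,377.80
Profit = CAD 5,153,377.80 − CAD 5,008,000.00

Profit: CAD 145,377.80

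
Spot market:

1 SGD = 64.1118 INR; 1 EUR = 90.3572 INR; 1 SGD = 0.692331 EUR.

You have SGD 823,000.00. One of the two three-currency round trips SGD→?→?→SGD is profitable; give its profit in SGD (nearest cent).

Profit: SGD 20,453.73

Profitable loop is SGD → INR → EUR → SGD:
SGD 823,000.00 × 64.1118 = INR 52,764,011.40
INR 52,764,011.40 ÷ 90.3572 = EUR 583,949.16
EUR 583,949.16 ÷ 0.692331 = SGD 843,453.73
Profit = SGD 843,453.73 − SGD 823,000.00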